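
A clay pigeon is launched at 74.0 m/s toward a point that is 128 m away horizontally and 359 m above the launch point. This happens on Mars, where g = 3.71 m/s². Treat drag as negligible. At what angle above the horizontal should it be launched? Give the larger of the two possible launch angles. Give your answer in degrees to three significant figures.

87.1°

Trajectory: y = x tanθ − g x² (1 + tan²θ)/(2v₀²). With x = 128, y = 359, v₀ = 74.0, g = 3.71:
5.550 tan²θ − 128 tanθ + (364.6) = 0.
tanθ = [128 ± √(128² − 4 × 5.550 × (364.6))] / (2 × 5.550) = (128 ± 91.05) / 11.10, giving tanθ = 3.328 or 19.73.
θ = 73.28° or 87.10°; the larger is 87.10°.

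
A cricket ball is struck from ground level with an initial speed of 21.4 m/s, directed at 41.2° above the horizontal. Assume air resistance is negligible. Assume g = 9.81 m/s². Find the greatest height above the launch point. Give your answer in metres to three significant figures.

Horizontal component vₓ = 21.40 cos 41.2° = 16.10 m/s; vertical v_y0 = 21.40 sin 41.2° = 14.10 m/s.
Peak height H = v_y0² / (2g) = 198.70 / 19.62 = 10.13 m.

10.1 m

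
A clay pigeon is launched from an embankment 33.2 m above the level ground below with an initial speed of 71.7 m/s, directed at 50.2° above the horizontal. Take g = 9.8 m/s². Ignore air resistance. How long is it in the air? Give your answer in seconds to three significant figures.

11.8 s

Components: vₓ = 71.70 cos 50.2° = 45.90 m/s, v_y0 = 71.70 sin 50.2° = 55.09 m/s.
Vertical motion (up positive, ground at y = 0): 4.900 t² − (55.09) t − 33.2 = 0, so t = (55.09 + √(55.09² + 2·9.80·33.2)) / 9.80 = (55.09 + 60.71) / 9.80 = 11.82 s.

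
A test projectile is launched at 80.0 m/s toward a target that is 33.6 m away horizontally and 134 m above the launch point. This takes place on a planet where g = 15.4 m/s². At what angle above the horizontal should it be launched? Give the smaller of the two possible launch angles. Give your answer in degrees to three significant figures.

78.8°

Trajectory: y = x tanθ − g x² (1 + tan²θ)/(2v₀²). With x = 33.6, y = 134, v₀ = 80.0, g = 15.4:
1.358 tan²θ − 33.6 tanθ + (135.4) = 0.
tanθ = [33.6 ± √(33.6² − 4 × 1.358 × (135.4))] / (2 × 1.358) = (33.6 ± 19.84) / 2.717, giving tanθ = 5.066 or 19.67.
θ = 78.83° or 87.09°; the smaller is 78.83°.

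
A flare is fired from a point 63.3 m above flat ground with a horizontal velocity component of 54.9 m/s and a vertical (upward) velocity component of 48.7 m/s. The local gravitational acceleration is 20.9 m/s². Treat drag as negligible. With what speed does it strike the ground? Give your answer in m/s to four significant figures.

Vertical motion (up positive, ground at y = 0): 10.45 t² − (48.70) t − 63.3 = 0, so t = (48.70 + √(48.70² + 2·20.9·63.3)) / 20.9 = (48.70 + 70.84) / 20.9 = 5.719 s.
Vertical velocity at impact: v_y = v_y0 − g t = 48.70 − 20.9 × 5.719 = −70.84 m/s.
Speed: |v| = √(vₓ² + v_y²) = √(54.90² + 70.84²) = 89.62 m/s.

89.62 m/s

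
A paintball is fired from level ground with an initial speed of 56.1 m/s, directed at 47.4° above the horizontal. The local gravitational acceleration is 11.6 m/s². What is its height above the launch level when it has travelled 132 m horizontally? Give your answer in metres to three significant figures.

vₓ = 56.10 cos 47.4° = 37.97 m/s; v_y0 = 56.10 sin 47.4° = 41.30 m/s.
Time to reach x = 132 m: t = x/vₓ = 132/37.97 = 3.476 s.
Height: y = v_y0 t − ½ g t² = 41.30 × 3.476 − 5.800 × 3.476² = 143.5 − 70.09 = 73.46 m.

73.5 m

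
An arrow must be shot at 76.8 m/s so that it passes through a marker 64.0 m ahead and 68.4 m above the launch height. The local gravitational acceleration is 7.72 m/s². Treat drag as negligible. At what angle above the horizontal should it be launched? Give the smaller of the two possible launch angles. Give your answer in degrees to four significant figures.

Trajectory: y = x tanθ − g x² (1 + tan²θ)/(2v₀²). With x = 64.0, y = 68.4, v₀ = 76.8, g = 7.72:
2.681 tan²θ − 64.0 tanθ + (71.08) = 0.
tanθ = [64.0 ± √(64.0² − 4 × 2.681 × (71.08))] / (2 × 2.681) = (64.0 ± 57.74) / 5.361, giving tanθ = 1.168 or 22.71.
θ = 49.42° or 87.48°; the smaller is 49.42°.

49.42°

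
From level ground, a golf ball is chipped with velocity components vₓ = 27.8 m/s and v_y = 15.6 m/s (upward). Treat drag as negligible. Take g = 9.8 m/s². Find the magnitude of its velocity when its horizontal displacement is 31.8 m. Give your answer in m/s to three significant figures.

28.1 m/s

At x = 31.8 m, t = x/vₓ = 31.8/27.80 = 1.144 s.
Vertical velocity there: v_y = v_y0 − g t = 15.60 − 9.80 × 1.144 = 4.390 m/s.
Speed: √(vₓ² + v_y²) = √(27.80² + 4.390²) = 28.14 m/s.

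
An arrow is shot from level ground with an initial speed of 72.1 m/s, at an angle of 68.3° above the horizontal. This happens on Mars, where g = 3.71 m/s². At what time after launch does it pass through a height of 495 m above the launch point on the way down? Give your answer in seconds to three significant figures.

vₓ = 72.10 cos 68.3° = 26.66 m/s; v_y0 = 72.10 sin 68.3° = 66.99 m/s.
Height y(t) = 66.99 t − 1.855 t² = 495 gives 1.855 t² − 66.99 t + 495 = 0.
Quadratic formula: t = (66.99 ± √814.82) / 3.71 = (66.99 ± 28.55) / 3.71 → t = 10.36 s or 25.75 s.
The descending-branch root is 25.75 s.

25.8 s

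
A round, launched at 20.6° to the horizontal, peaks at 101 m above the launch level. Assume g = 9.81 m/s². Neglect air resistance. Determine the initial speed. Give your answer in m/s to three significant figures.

At the peak v_y = 0, so v_y0 = √(2gH) = √(2 × 9.81 × 101) = 44.52 m/s.
v_y0 = v₀ sin θ ⇒ v₀ = 44.52 / sin 20.6° = 126.5 m/s.

127 m/s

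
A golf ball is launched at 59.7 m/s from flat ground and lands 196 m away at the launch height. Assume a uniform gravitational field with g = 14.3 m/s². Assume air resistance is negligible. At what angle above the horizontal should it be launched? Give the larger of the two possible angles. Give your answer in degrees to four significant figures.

64.07°

R = v₀² sin 2θ / g gives sin 2θ = gR/v₀² = 14.3·196/59.7² = 0.7864.
2θ = 51.85° or 180° − 51.85° = 128.1°, so θ = 25.93° or 64.07°.
The larger angle is 64.07°.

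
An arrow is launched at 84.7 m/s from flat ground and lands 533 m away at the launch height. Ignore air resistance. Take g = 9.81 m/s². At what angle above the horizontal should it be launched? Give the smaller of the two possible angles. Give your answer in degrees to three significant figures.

23.4°

Level-ground range R = v₀² sin(2θ)/g ⇒ sin(2θ) = gR/v₀² = 9.81 × 533 / 84.7² = 0.7288.
2θ = 46.79° or 180° − 46.79° = 133.2°, so θ = 23.39° or 66.61°.
The smaller angle is 23.39°.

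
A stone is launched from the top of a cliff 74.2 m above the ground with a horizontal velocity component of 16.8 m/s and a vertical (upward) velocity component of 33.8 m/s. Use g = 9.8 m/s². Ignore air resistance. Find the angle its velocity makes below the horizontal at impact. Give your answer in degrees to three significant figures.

71.8°

The projectile lands when y = 74.2 + (33.80) t − ½·9.80·t² = 0. Positive root: t = (33.80 + √(33.80² + 2·9.80·74.2)) / 9.80 = (33.80 + 50.96) / 9.80 = 8.649 s.
At impact: v_y = v_y0 − g t = −50.96 m/s; vₓ = 16.80 m/s.
Angle below horizontal: arctan(|v_y|/vₓ) = arctan(50.96/16.80) = 71.75°.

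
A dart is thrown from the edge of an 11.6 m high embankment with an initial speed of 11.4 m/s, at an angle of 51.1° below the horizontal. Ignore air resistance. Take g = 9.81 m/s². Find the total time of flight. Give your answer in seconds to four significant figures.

0.8797 s

Resolve: vₓ = 11.40 cos 51.1° = 7.159 m/s and v_y0 = −8.872 m/s (downward).
The projectile lands when y = 11.6 + (−8.872) t − ½·9.81·t² = 0. Positive root: t = (−8.872 + √(8.872² + 2·9.81·11.6)) / 9.81 = (−8.872 + 17.50) / 9.81 = 0.8797 s.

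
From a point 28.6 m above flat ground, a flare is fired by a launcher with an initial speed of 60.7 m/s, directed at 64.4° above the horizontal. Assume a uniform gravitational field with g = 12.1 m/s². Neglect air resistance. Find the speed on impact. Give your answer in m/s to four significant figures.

66.16 m/s

Components: vₓ = 60.70 cos 64.4° = 26.23 m/s, v_y0 = 60.70 sin 64.4° = 54.74 m/s.
Vertical motion (up positive, ground at y = 0): 6.050 t² − (54.74) t − 28.6 = 0, so t = (54.74 + √(54.74² + 2·12.1·28.6)) / 12.1 = (54.74 + 60.73) / 12.1 = 9.543 s.
Vertical velocity at impact: v_y = v_y0 − g t = 54.74 − 12.1 × 9.543 = −60.73 m/s.
Speed: |v| = √(vₓ² + v_y²) = √(26.23² + 60.73²) = 66.16 m/s.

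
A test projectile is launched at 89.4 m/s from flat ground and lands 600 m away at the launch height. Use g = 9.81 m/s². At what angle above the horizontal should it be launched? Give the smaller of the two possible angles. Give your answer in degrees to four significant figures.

Level-ground range R = v₀² sin(2θ)/g ⇒ sin(2θ) = gR/v₀² = 9.81 × 600 / 89.4² = 0.7365.
2θ = 47.43° or 180° − 47.43° = 132.6°, so θ = 23.72° or 66.28°.
The smaller angle is 23.72°.

23.72°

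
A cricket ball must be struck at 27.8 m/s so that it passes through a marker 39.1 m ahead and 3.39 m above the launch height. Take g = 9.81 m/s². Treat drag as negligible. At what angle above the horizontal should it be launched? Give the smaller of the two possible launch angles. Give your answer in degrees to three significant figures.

Trajectory: y = x tanθ − g x² (1 + tan²θ)/(2v₀²). With x = 39.1, y = 3.39, v₀ = 27.8, g = 9.81:
9.703 tan²θ − 39.1 tanθ + (13.09) = 0.
tanθ = [39.1 ± √(39.1² − 4 × 9.703 × (13.09))] / (2 × 9.703) = (39.1 ± 31.95) / 19.41, giving tanθ = 0.3686 or 3.661.
θ = 20.23° or 74.72°; the smaller is 20.23°.

20.2°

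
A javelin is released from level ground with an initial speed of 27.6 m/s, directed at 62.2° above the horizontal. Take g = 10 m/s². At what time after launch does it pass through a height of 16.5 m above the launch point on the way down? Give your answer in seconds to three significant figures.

4.07 s

vₓ = 27.60 cos 62.2° = 12.87 m/s; v_y0 = 27.60 sin 62.2° = 24.41 m/s.
Require v_y0 t − ½ g t² = 16.5, i.e. 5.000 t² − 24.41 t + 16.5 = 0.
Quadratic formula: t = (24.41 ± √266.06) / 10.0 = (24.41 ± 16.31) / 10.0 → t = 0.8103 s or 4.073 s.
The descending-branch root is 4.073 s.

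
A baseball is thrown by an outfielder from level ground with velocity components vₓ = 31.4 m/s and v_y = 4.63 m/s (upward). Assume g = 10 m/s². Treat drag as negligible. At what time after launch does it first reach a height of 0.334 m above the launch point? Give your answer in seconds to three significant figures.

Height y(t) = 4.630 t − 5.000 t² = 0.334 gives 5.000 t² − 4.630 t + 0.334 = 0.
Quadratic formula: t = (4.630 ± √14.757) / 10.0 = (4.630 ± 3.841) / 10.0 → t = 0.07885 s or 0.8471 s.
The first (ascending) time is 0.07885 s.

0.0789 s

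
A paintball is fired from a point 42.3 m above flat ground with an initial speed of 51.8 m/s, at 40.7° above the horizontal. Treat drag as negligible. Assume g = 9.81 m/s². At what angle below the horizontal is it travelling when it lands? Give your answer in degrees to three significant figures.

Components: vₓ = 51.80 cos 40.7° = 39.27 m/s, v_y0 = 51.80 sin 40.7° = 33.78 m/s.
The projectile lands when y = 42.3 + (33.78) t − ½·9.81·t² = 0. Positive root: t = (33.78 + √(33.78² + 2·9.81·42.3)) / 9.81 = (33.78 + 44.40) / 9.81 = 7.969 s.
At impact: v_y = v_y0 − g t = −44.40 m/s; vₓ = 39.27 m/s.
Angle below horizontal: arctan(|v_y|/vₓ) = arctan(44.40/39.27) = 48.50°.

48.5°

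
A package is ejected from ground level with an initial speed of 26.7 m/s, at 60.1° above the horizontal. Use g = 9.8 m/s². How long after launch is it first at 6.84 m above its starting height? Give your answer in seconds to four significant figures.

0.3168 s

vₓ = 26.70 cos 60.1° = 13.31 m/s; v_y0 = 26.70 sin 60.1° = 23.15 m/s.
Require v_y0 t − ½ g t² = 6.84, i.e. 4.900 t² − 23.15 t + 6.84 = 0.
Quadratic formula: t = (23.15 ± √401.68) / 9.80 = (23.15 ± 20.04) / 9.80 → t = 0.3168 s or 4.407 s.
The first (ascending) time is 0.3168 s.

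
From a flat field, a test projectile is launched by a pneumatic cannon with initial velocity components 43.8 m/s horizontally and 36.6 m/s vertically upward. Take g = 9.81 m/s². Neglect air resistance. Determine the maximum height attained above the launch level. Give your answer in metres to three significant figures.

68.3 m

At the apex v_y = 0, so H = v_y0²/(2g) = 36.60²/19.62 = 68.28 m.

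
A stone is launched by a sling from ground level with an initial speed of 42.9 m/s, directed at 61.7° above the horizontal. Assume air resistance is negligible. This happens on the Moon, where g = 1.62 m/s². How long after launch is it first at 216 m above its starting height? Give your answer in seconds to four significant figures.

6.673 s

Horizontal component vₓ = 42.90 cos 61.7° = 20.34 m/s; vertical v_y0 = 42.90 sin 61.7° = 37.77 m/s.
Height y(t) = 37.77 t − 0.8100 t² = 216 gives 0.8100 t² − 37.77 t + 216 = 0.
t = [37.77 ± √(37.77² − 2·1.62·216)] / 1.62 = (37.77 ± 26.96) / 1.62, so t = 6.673 s or t = 39.96 s.
The first (ascending) time is 6.673 s.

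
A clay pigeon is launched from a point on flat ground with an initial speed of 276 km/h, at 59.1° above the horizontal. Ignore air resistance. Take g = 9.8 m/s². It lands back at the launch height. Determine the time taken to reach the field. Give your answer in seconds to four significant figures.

13.43 s

Convert: 276 km/h = 276/3.6 = 76.67 m/s.
Horizontal component vₓ = 76.67 cos 59.1° = 39.37 m/s; vertical v_y0 = 76.67 sin 59.1° = 65.78 m/s.
Time of flight on level ground: T = 2 v_y0 / g = 2 × 65.78 / 9.80 = 13.43 s.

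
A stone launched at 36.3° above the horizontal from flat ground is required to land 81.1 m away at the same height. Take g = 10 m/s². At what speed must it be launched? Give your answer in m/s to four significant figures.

29.15 m/s

On level ground R = v₀² sin 2θ / g ⇒ v₀ = √(gR / sin 2θ).
v₀ = √(10.0 × 81.1 / sin 72.60°) = √(811.0 / 0.9542) = √849.89 = 29.15 m/s.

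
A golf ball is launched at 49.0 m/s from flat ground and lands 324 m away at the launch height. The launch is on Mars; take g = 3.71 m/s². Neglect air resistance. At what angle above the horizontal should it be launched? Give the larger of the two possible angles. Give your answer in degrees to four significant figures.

R = v₀² sin 2θ / g gives sin 2θ = gR/v₀² = 3.71·324/49.0² = 0.5006.
2θ = 30.04° or 180° − 30.04° = 150.0°, so θ = 15.02° or 74.98°.
The larger angle is 74.98°.

74.98°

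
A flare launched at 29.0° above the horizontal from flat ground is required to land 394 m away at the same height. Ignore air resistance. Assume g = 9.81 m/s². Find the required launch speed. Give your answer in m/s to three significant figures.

On level ground R = v₀² sin 2θ / g ⇒ v₀ = √(gR / sin 2θ).
v₀ = √(9.81 × 394 / sin 58.00°) = √(3865 / 0.8480) = √4557.7 = 67.51 m/s.

67.5 m/s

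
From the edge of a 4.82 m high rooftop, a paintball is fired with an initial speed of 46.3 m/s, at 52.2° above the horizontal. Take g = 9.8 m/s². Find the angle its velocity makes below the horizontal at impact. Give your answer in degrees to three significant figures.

Components: vₓ = 46.30 cos 52.2° = 28.38 m/s, v_y0 = 46.30 sin 52.2° = 36.58 m/s.
The projectile lands when y = 4.82 + (36.58) t − ½·9.80·t² = 0. Positive root: t = (36.58 + √(36.58² + 2·9.80·4.82)) / 9.80 = (36.58 + 37.85) / 9.80 = 7.596 s.
At impact: v_y = v_y0 − g t = −37.85 m/s; vₓ = 28.38 m/s.
Angle below horizontal: arctan(|v_y|/vₓ) = arctan(37.85/28.38) = 53.14°.

53.1°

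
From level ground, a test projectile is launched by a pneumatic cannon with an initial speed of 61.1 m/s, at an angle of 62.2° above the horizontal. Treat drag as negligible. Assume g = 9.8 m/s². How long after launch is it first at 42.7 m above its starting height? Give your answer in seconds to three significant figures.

Components: vₓ = 61.10 cos 62.2° = 28.50 m/s, v_y0 = 61.10 sin 62.2° = 54.05 m/s.
Set y = v_y0 t − ½ g t² = 42.7: 4.900 t² − 54.05 t + 42.7 = 0.
t = [54.05 ± √(54.05² − 2·9.80·42.7)] / 9.80 = (54.05 ± 45.65) / 9.80, so t = 0.8566 s or t = 10.17 s.
The first (ascending) time is 0.8566 s.

0.857 s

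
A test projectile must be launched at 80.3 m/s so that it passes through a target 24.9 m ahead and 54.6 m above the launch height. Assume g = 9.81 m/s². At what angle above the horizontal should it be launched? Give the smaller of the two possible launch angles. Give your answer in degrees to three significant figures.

66.6°

Trajectory: y = x tanθ − g x² (1 + tan²θ)/(2v₀²). With x = 24.9, y = 54.6, v₀ = 80.3, g = 9.81:
0.4716 tan²θ − 24.9 tanθ + (55.07) = 0.
tanθ = [24.9 ± √(24.9² − 4 × 0.4716 × (55.07))] / (2 × 0.4716) = (24.9 ± 22.72) / 0.9433, giving tanθ = 2.313 or 50.48.
θ = 66.62° or 88.87°; the smaller is 66.62°.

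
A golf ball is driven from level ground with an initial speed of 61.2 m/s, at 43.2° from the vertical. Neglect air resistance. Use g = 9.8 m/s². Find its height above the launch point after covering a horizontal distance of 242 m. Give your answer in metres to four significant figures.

94.20 m

vₓ = 61.20 sin 43.2° = 41.89 m/s; v_y0 = 61.20 cos 43.2° = 44.61 m/s.
Time to reach x = 242 m: t = x/vₓ = 242/41.89 = 5.776 s.
Height: y = v_y0 t − ½ g t² = 44.61 × 5.776 − 4.900 × 5.776² = 257.7 − 163.5 = 94.20 m.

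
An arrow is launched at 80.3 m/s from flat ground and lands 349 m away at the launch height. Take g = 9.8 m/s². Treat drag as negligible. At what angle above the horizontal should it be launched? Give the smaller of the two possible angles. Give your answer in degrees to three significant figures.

16.0°

R = v₀² sin 2θ / g gives sin 2θ = gR/v₀² = 9.80·349/80.3² = 0.5304.
2θ = 32.03° or 180° − 32.03° = 148.0°, so θ = 16.02° or 73.98°.
The smaller angle is 16.02°.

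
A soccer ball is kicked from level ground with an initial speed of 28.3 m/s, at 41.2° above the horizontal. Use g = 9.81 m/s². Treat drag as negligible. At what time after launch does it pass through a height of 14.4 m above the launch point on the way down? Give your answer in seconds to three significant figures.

Resolve: vₓ = 28.30 cos 41.2° = 21.29 m/s and v_y0 = 28.30 sin 41.2° = 18.64 m/s.
Height y(t) = 18.64 t − 4.905 t² = 14.4 gives 4.905 t² − 18.64 t + 14.4 = 0.
t = [18.64 ± √(18.64² − 2·9.81·14.4)] / 9.81 = (18.64 ± 8.060) / 9.81, so t = 1.079 s or t = 2.722 s.
The descending-branch root is 2.722 s.

2.72 s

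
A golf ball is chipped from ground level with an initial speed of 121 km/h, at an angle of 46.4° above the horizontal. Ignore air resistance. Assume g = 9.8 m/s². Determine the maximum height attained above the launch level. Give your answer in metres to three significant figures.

30.2 m

Convert: 121 km/h = 121/3.6 = 33.61 m/s.
Horizontal component vₓ = 33.61 cos 46.4° = 23.18 m/s; vertical v_y0 = 33.61 sin 46.4° = 24.34 m/s.
At the apex v_y = 0, so H = v_y0²/(2g) = 24.34²/19.60 = 30.23 m.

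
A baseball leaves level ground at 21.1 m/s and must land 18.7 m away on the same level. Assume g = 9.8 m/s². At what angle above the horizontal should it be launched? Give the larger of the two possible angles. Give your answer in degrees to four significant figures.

77.85°

R = v₀² sin 2θ / g gives sin 2θ = gR/v₀² = 9.80·18.7/21.1² = 0.4116.
2θ = 24.31° or 180° − 24.31° = 155.7°, so θ = 12.15° or 77.85°.
The larger angle is 77.85°.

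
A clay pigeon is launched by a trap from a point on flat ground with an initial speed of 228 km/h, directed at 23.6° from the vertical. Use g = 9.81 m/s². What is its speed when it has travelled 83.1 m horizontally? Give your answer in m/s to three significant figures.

Convert: 228 km/h = 228/3.6 = 63.33 m/s.
Components: vₓ = 63.33 sin 23.6° = 25.36 m/s, v_y0 = 63.33 cos 23.6° = 58.04 m/s.
At x = 83.1 m, t = x/vₓ = 83.1/25.36 = 3.277 s.
Vertical velocity there: v_y = v_y0 − g t = 58.04 − 9.81 × 3.277 = 25.88 m/s.
Speed: √(vₓ² + v_y²) = √(25.36² + 25.88²) = 36.23 m/s.

36.2 m/s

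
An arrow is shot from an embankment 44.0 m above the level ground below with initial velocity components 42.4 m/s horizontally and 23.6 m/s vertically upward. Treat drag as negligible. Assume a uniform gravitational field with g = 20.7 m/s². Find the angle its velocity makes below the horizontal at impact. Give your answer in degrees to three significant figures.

With up positive and y = 0 at the ground: y(t) = 44.0 + (23.60) t − 10.35 t². Setting y = 0 and taking the positive root: t = [23.60 + √(23.60² + 2·20.7·44.0)] / 20.7 = (23.60 + 48.77) / 20.7 = 3.496 s.
At impact: v_y = v_y0 − g t = −48.77 m/s; vₓ = 42.40 m/s.
Angle below horizontal: arctan(|v_y|/vₓ) = arctan(48.77/42.40) = 49.00°.

49.0°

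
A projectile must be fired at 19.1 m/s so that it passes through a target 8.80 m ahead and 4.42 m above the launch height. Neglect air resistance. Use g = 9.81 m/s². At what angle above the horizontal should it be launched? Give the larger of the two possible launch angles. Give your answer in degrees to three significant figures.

Trajectory: y = x tanθ − g x² (1 + tan²θ)/(2v₀²). With x = 8.80, y = 4.42, v₀ = 19.1, g = 9.81:
1.041 tan²θ − 8.80 tanθ + (5.461) = 0.
tanθ = [8.80 ± √(8.80² − 4 × 1.041 × (5.461))] / (2 × 1.041) = (8.80 ± 7.396) / 2.082, giving tanθ = 0.6744 or 7.777.
θ = 34.00° or 82.67°; the larger is 82.67°.

82.7°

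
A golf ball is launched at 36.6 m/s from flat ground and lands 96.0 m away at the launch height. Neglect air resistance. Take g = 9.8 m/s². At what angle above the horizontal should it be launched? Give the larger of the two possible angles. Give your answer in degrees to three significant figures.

R = v₀² sin 2θ / g gives sin 2θ = gR/v₀² = 9.80·96.0/36.6² = 0.7023.
2θ = 44.61° or 180° − 44.61° = 135.4°, so θ = 22.31° or 67.69°.
The larger angle is 67.69°.

67.7°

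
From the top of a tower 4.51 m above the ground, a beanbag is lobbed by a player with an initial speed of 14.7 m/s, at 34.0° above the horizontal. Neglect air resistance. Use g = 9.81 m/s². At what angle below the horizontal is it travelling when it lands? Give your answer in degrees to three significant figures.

Resolve: vₓ = 14.70 cos 34.0° = 12.19 m/s and v_y0 = 14.70 sin 34.0° = 8.220 m/s.
The projectile lands when y = 4.51 + (8.220) t − ½·9.81·t² = 0. Positive root: t = (8.220 + √(8.220² + 2·9.81·4.51)) / 9.81 = (8.220 + 12.49) / 9.81 = 2.111 s.
At impact: v_y = v_y0 − g t = −12.49 m/s; vₓ = 12.19 m/s.
Angle below horizontal: arctan(|v_y|/vₓ) = arctan(12.49/12.19) = 45.71°.

45.7°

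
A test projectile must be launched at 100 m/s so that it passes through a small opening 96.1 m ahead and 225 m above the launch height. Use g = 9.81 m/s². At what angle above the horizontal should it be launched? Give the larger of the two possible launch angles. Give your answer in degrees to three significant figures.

86.9°

Trajectory: y = x tanθ − g x² (1 + tan²θ)/(2v₀²). With x = 96.1, y = 225, v₀ = 100, g = 9.81:
4.530 tan²θ − 96.1 tanθ + (229.5) = 0.
tanθ = [96.1 ± √(96.1² − 4 × 4.530 × (229.5))] / (2 × 4.530) = (96.1 ± 71.25) / 9.060, giving tanθ = 2.743 or 18.47.
θ = 69.97° or 86.90°; the larger is 86.90°.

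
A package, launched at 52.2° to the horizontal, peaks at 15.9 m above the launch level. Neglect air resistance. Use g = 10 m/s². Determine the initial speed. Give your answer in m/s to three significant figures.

At the peak v_y = 0, so v_y0 = √(2gH) = √(2 × 10.0 × 15.9) = 17.83 m/s.
v_y0 = v₀ sin θ ⇒ v₀ = 17.83 / sin 52.2° = 22.57 m/s.

22.6 m/s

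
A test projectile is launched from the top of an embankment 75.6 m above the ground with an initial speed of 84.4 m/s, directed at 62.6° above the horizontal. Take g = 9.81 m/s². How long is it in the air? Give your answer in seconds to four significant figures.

16.23 s

Horizontal component vₓ = 84.40 cos 62.6° = 38.84 m/s; vertical v_y0 = 84.40 sin 62.6° = 74.93 m/s.
Vertical motion (up positive, ground at y = 0): 4.905 t² − (74.93) t − 75.6 = 0, so t = (74.93 + √(74.93² + 2·9.81·75.6)) / 9.81 = (74.93 + 84.25) / 9.81 = 16.23 s.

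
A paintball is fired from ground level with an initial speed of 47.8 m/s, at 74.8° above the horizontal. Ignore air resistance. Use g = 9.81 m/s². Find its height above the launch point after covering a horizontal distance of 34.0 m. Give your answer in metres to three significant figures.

89.0 m

Components: vₓ = 47.80 cos 74.8° = 12.53 m/s, v_y0 = 47.80 sin 74.8° = 46.13 m/s.
Time to reach x = 34.0 m: t = x/vₓ = 34.0/12.53 = 2.713 s.
Height: y = v_y0 t − ½ g t² = 46.13 × 2.713 − 4.905 × 2.713² = 125.1 − 36.10 = 89.04 m.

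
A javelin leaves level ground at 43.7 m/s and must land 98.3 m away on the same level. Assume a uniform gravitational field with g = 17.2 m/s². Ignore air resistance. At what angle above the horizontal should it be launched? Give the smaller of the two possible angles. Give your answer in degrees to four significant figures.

R = v₀² sin 2θ / g gives sin 2θ = gR/v₀² = 17.2·98.3/43.7² = 0.8854.
2θ = 62.30° or 180° − 62.30° = 117.7°, so θ = 31.15° or 58.85°.
The smaller angle is 31.15°.

31.15°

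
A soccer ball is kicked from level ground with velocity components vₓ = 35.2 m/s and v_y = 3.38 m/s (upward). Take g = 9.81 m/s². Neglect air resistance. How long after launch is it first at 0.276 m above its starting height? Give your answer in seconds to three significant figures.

Height y(t) = 3.380 t − 4.905 t² = 0.276 gives 4.905 t² − 3.380 t + 0.276 = 0.
Quadratic formula: t = (3.380 ± √6.0093) / 9.81 = (3.380 ± 2.451) / 9.81 → t = 0.09466 s or 0.5944 s.
The first (ascending) time is 0.09466 s.

0.0947 s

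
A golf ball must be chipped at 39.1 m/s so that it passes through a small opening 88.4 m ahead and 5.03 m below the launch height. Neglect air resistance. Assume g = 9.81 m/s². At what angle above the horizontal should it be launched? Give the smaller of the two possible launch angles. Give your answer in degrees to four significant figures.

13.69°

Trajectory: y = x tanθ − g x² (1 + tan²θ)/(2v₀²). With x = 88.4, y = −5.03, v₀ = 39.1, g = 9.81:
25.07 tan²θ − 88.4 tanθ + (20.04) = 0.
tanθ = [88.4 ± √(88.4² − 4 × 25.07 × (20.04))] / (2 × 25.07) = (88.4 ± 76.19) / 50.14, giving tanθ = 0.2435 or 3.282.
θ = 13.69° or 73.06°; the smaller is 13.69°.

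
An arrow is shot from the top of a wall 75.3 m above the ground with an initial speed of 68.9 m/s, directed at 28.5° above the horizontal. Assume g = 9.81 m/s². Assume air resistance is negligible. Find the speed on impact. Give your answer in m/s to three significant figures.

78.9 m/s

Horizontal component vₓ = 68.90 cos 28.5° = 60.55 m/s; vertical v_y0 = 68.90 sin 28.5° = 32.88 m/s.
Vertical motion (up positive, ground at y = 0): 4.905 t² − (32.88) t − 75.3 = 0, so t = (32.88 + √(32.88² + 2·9.81·75.3)) / 9.81 = (32.88 + 50.58) / 9.81 = 8.507 s.
Vertical velocity at impact: v_y = v_y0 − g t = 32.88 − 9.81 × 8.507 = −50.58 m/s.
Speed: |v| = √(vₓ² + v_y²) = √(60.55² + 50.58²) = 78.90 m/s.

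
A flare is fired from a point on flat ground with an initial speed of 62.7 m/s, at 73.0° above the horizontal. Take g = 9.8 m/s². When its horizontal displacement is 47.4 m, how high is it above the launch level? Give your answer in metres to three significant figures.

vₓ = 62.70 cos 73.0° = 18.33 m/s; v_y0 = 62.70 sin 73.0° = 59.96 m/s.
Time to reach x = 47.4 m: t = x/vₓ = 47.4/18.33 = 2.586 s.
Height: y = v_y0 t − ½ g t² = 59.96 × 2.586 − 4.900 × 2.586² = 155.0 − 32.76 = 122.3 m.

122 m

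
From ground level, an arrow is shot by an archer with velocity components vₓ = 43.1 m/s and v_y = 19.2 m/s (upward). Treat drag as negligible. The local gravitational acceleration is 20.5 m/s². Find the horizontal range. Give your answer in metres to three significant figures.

80.7 m

Flight time T = 2 v_y0 / g = 1.873 s.
Range: R = vₓ T = 43.10 × 1.873 = 80.73 m.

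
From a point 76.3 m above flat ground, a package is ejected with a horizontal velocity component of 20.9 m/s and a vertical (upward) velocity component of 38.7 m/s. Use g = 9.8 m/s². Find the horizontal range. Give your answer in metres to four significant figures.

The projectile lands when y = 76.3 + (38.70) t − ½·9.80·t² = 0. Positive root: t = (38.70 + √(38.70² + 2·9.80·76.3)) / 9.80 = (38.70 + 54.71) / 9.80 = 9.532 s.
Horizontal distance: R = vₓ t = 20.90 × 9.532 = 199.2 m.

199.2 m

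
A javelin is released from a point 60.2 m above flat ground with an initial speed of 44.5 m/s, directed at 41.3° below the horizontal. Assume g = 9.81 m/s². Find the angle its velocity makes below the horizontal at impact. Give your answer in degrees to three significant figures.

vₓ = 44.50 cos 41.3° = 33.43 m/s; v_y0 = −29.37 m/s (downward).
The projectile lands when y = 60.2 + (−29.37) t − ½·9.81·t² = 0. Positive root: t = (−29.37 + √(29.37² + 2·9.81·60.2)) / 9.81 = (−29.37 + 45.21) / 9.81 = 1.614 s.
At impact: v_y = v_y0 − g t = −45.21 m/s; vₓ = 33.43 m/s.
Angle below horizontal: arctan(|v_y|/vₓ) = arctan(45.21/33.43) = 53.52°.

53.5°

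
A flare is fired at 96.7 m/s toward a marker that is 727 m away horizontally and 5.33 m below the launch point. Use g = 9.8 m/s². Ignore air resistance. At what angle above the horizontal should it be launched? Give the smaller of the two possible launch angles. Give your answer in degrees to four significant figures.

Trajectory: y = x tanθ − g x² (1 + tan²θ)/(2v₀²). With x = 727, y = −5.33, v₀ = 96.7, g = 9.80:
277.0 tan²θ − 727 tanθ + (271.6) = 0.
tanθ = [727 ± √(727² − 4 × 277.0 × (271.6))] / (2 × 277.0) = (727 ± 477.1) / 553.9, giving tanθ = 0.4512 or 2.174.
θ = 24.28° or 65.30°; the smaller is 24.28°.

24.28°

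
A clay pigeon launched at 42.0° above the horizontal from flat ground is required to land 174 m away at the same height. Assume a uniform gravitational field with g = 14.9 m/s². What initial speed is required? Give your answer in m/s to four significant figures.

51.06 m/s

From R = (v₀² / g) sin 2θ: v₀ = √(gR / sin 2θ).
v₀ = √(14.9 × 174 / sin 84.00°) = √(2593 / 0.9945) = √2606.9 = 51.06 m/s.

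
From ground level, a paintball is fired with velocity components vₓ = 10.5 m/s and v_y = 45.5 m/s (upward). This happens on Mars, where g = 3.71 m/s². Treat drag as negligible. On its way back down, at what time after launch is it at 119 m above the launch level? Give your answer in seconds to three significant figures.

21.6 s

Set y = v_y0 t − ½ g t² = 119: 1.855 t² − 45.50 t + 119 = 0.
t = [45.50 ± √(45.50² − 2·3.71·119)] / 3.71 = (45.50 ± 34.46) / 3.71, so t = 2.977 s or t = 21.55 s.
The descending-branch root is 21.55 s.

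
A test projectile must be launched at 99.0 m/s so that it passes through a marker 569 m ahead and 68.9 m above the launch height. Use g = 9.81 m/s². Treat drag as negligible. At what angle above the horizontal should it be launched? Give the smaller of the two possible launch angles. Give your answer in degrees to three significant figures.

25.1°

Trajectory: y = x tanθ − g x² (1 + tan²θ)/(2v₀²). With x = 569, y = 68.9, v₀ = 99.0, g = 9.81:
162.0 tan²θ − 569 tanθ + (230.9) = 0.
tanθ = [569 ± √(569² − 4 × 162.0 × (230.9))] / (2 × 162.0) = (569 ± 417.2) / 324.1, giving tanθ = 0.4683 or 3.043.
θ = 25.09° or 71.81°; the smaller is 25.09°.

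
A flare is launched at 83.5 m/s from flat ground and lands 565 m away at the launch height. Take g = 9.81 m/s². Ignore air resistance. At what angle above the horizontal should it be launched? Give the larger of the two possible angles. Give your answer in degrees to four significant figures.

Level-ground range R = v₀² sin(2θ)/g ⇒ sin(2θ) = gR/v₀² = 9.81 × 565 / 83.5² = 0.7950.
2θ = 52.65° or 180° − 52.65° = 127.3°, so θ = 26.33° or 63.67°.
The larger angle is 63.67°.

63.67°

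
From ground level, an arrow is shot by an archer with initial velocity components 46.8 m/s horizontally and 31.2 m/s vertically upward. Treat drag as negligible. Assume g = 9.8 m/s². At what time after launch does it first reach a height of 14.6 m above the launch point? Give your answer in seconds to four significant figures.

0.5086 s

Require v_y0 t − ½ g t² = 14.6, i.e. 4.900 t² − 31.20 t + 14.6 = 0.
t = [31.20 ± √(31.20² − 2·9.80·14.6)] / 9.80 = (31.20 ± 26.22) / 9.80, so t = 0.5086 s or t = 5.859 s.
The first (ascending) time is 0.5086 s.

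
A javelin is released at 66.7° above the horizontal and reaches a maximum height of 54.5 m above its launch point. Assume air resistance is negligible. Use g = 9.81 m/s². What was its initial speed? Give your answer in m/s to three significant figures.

At the peak v_y = 0, so v_y0 = √(2gH) = √(2 × 9.81 × 54.5) = 32.70 m/s.
v_y0 = v₀ sin θ ⇒ v₀ = 32.70 / sin 66.7° = 35.60 m/s.

35.6 m/s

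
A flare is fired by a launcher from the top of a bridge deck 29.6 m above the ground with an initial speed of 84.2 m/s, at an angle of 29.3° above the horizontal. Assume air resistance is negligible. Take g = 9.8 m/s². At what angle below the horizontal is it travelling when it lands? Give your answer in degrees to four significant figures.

vₓ = 84.20 cos 29.3° = 73.43 m/s; v_y0 = 84.20 sin 29.3° = 41.21 m/s.
The projectile lands when y = 29.6 + (41.21) t − ½·9.80·t² = 0. Positive root: t = (41.21 + √(41.21² + 2·9.80·29.6)) / 9.80 = (41.21 + 47.73) / 9.80 = 9.075 s.
At impact: v_y = v_y0 − g t = −47.73 m/s; vₓ = 73.43 m/s.
Angle below horizontal: arctan(|v_y|/vₓ) = arctan(47.73/73.43) = 33.02°.

33.02°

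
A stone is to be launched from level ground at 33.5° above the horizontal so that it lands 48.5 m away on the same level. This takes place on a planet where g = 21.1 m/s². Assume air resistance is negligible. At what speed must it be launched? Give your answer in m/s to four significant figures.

33.34 m/s

From R = (v₀² / g) sin 2θ: v₀ = √(gR / sin 2θ).
v₀ = √(21.1 × 48.5 / sin 67.00°) = √(1023 / 0.9205) = √1111.7 = 33.34 m/s.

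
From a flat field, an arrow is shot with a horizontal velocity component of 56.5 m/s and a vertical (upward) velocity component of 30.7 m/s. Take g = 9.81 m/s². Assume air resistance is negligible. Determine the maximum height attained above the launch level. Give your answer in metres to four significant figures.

At the apex v_y = 0, so H = v_y0²/(2g) = 30.70²/19.62 = 48.04 m.

48.04 m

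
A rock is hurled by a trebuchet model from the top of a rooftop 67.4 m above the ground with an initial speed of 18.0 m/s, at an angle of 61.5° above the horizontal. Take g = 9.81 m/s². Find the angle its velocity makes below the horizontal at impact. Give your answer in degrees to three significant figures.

Resolve: vₓ = 18.00 cos 61.5° = 8.589 m/s and v_y0 = 18.00 sin 61.5° = 15.82 m/s.
Vertical motion (up positive, ground at y = 0): 4.905 t² − (15.82) t − 67.4 = 0, so t = (15.82 + √(15.82² + 2·9.81·67.4)) / 9.81 = (15.82 + 39.66) / 9.81 = 5.655 s.
At impact: v_y = v_y0 − g t = −39.66 m/s; vₓ = 8.589 m/s.
Angle below horizontal: arctan(|v_y|/vₓ) = arctan(39.66/8.589) = 77.78°.

77.8°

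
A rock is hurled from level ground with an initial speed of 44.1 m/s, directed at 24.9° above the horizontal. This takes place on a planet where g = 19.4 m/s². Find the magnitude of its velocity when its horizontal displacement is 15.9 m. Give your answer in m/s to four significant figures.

41.45 m/s

Components: vₓ = 44.10 cos 24.9° = 40.00 m/s, v_y0 = 44.10 sin 24.9° = 18.57 m/s.
Time to reach x = 15.9 m: t = x/vₓ = 15.9/40.00 = 0.3975 s.
Vertical velocity there: v_y = v_y0 − g t = 18.57 − 19.4 × 0.3975 = 10.86 m/s.
Speed: √(vₓ² + v_y²) = √(40.00² + 10.86²) = 41.45 m/s.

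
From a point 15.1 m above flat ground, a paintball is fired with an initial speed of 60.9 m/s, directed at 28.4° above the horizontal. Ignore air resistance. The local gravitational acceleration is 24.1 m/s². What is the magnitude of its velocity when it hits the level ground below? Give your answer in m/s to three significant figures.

66.6 m/s

Components: vₓ = 60.90 cos 28.4° = 53.57 m/s, v_y0 = 60.90 sin 28.4° = 28.97 m/s.
With up positive and y = 0 at the ground: y(t) = 15.1 + (28.97) t − 12.05 t². Setting y = 0 and taking the positive root: t = [28.97 + √(28.97² + 2·24.1·15.1)] / 24.1 = (28.97 + 39.58) / 24.1 = 2.844 s.
Vertical velocity at impact: v_y = v_y0 − g t = 28.97 − 24.1 × 2.844 = −39.58 m/s.
Speed: |v| = √(vₓ² + v_y²) = √(53.57² + 39.58²) = 66.61 m/s.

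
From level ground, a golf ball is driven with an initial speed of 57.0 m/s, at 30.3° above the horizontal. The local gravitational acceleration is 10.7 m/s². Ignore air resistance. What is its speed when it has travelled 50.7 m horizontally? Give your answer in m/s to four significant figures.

52.31 m/s

Components: vₓ = 57.00 cos 30.3° = 49.21 m/s, v_y0 = 57.00 sin 30.3° = 28.76 m/s.
Time to reach x = 50.7 m: t = x/vₓ = 50.7/49.21 = 1.030 s.
Vertical velocity there: v_y = v_y0 − g t = 28.76 − 10.7 × 1.030 = 17.73 m/s.
Speed: √(vₓ² + v_y²) = √(49.21² + 17.73²) = 52.31 m/s.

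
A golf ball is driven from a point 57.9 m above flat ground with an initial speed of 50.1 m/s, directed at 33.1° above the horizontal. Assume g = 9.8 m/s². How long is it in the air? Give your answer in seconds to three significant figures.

Resolve: vₓ = 50.10 cos 33.1° = 41.97 m/s and v_y0 = 50.10 sin 33.1° = 27.36 m/s.
With up positive and y = 0 at the ground: y(t) = 57.9 + (27.36) t − 4.900 t². Setting y = 0 and taking the positive root: t = [27.36 + √(27.36² + 2·9.80·57.9)] / 9.80 = (27.36 + 43.40) / 9.80 = 7.220 s.

7.22 s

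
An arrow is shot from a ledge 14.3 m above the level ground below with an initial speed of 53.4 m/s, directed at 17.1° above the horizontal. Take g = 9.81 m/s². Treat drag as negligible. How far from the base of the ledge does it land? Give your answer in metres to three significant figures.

201 m

Resolve: vₓ = 53.40 cos 17.1° = 51.04 m/s and v_y0 = 53.40 sin 17.1° = 15.70 m/s.
With up positive and y = 0 at the ground: y(t) = 14.3 + (15.70) t − 4.905 t². Setting y = 0 and taking the positive root: t = [15.70 + √(15.70² + 2·9.81·14.3)] / 9.81 = (15.70 + 22.96) / 9.81 = 3.941 s.
Horizontal distance: R = vₓ t = 51.04 × 3.941 = 201.1 m.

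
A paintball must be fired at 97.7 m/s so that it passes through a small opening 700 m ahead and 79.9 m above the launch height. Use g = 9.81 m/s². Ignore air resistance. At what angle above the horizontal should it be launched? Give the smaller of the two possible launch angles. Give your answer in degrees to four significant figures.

Trajectory: y = x tanθ − g x² (1 + tan²θ)/(2v₀²). With x = 700, y = 79.9, v₀ = 97.7, g = 9.81:
251.8 tan²θ − 700 tanθ + (331.7) = 0.
tanθ = [700 ± √(700² − 4 × 251.8 × (331.7))] / (2 × 251.8) = (700 ± 394.9) / 503.6, giving tanθ = 0.6059 or 2.174.
θ = 31.21° or 65.30°; the smaller is 31.21°.

31.21°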